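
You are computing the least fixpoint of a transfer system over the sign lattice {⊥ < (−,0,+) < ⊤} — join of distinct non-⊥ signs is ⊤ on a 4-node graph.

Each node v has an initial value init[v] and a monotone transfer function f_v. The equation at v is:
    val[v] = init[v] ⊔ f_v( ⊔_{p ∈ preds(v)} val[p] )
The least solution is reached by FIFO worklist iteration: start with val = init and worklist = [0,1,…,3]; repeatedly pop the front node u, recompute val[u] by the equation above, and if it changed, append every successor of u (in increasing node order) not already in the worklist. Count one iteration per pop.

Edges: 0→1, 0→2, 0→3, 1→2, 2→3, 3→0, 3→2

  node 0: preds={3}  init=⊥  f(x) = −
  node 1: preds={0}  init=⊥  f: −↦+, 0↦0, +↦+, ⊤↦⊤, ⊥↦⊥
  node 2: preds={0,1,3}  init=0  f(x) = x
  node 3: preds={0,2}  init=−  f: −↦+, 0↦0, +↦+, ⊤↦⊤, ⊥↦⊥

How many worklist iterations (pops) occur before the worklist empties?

6

Trace (6 dequeues):
  [1] u=0 | in − | out − | prev ⊥ | push {}
  [2] u=1 | in − | out + | prev ⊥ | push {}
  [3] u=2 | in ⊤ | out ⊤ | prev 0 | push {}
  [4] u=3 | in ⊤ | out ⊤ | prev − | push {0,2}
  [5] u=0 | in ⊤ | out − | ==
  [6] u=2 | in ⊤ | out ⊤ | ==

Converged values:
  [0] −
  [1] +
  [2] ⊤
  [3] ⊤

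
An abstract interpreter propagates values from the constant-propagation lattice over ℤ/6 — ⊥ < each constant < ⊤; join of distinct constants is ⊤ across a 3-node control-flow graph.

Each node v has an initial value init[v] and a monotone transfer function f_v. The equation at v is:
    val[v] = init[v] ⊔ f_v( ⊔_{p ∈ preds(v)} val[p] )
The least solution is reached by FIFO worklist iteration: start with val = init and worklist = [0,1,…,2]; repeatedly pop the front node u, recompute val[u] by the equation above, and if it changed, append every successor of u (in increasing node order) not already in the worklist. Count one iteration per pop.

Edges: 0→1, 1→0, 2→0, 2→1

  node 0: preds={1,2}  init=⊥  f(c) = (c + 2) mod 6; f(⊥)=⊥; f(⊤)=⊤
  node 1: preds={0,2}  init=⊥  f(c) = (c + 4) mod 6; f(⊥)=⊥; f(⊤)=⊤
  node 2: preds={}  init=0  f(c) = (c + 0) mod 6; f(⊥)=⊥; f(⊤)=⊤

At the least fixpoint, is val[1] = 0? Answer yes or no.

no

Iteration log — 5 steps:
  step 1. node 0  ⊔preds=0  new=2  old=⊥  +wl: 
  step 2. node 1  ⊔preds=⊤  new=⊤  old=⊥  +wl: 0
  step 3. node 2  ⊔preds=⊥  new=0  stable
  step 4. node 0  ⊔preds=⊤  new=⊤  old=2  +wl: 1
  step 5. node 1  ⊔preds=⊤  new=⊤  stable

Least fixpoint reached:
  node 0: ⊤
  node 1: ⊤
  node 2: 0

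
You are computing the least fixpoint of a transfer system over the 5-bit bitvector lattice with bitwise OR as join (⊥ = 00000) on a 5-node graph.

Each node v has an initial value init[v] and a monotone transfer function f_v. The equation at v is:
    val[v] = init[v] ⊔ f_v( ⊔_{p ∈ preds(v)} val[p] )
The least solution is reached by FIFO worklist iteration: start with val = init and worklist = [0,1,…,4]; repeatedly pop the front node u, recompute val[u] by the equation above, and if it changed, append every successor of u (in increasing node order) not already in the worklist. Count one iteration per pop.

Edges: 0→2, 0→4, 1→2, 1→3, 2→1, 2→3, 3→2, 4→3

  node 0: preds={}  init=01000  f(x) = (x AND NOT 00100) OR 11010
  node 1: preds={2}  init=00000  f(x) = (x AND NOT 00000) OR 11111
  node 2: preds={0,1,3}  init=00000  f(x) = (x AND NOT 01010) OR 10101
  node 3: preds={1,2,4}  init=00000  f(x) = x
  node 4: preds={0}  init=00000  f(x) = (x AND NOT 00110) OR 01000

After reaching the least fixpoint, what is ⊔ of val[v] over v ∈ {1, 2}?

Worklist (8 pops):
  #1 pop 0: in=00000 → 11010 (was 01000); enqueue []
  #2 pop 1: in=00000 → 11111 (was 00000); enqueue []
  #3 pop 2: in=11111 → 10101 (was 00000); enqueue [1]
  #4 pop 3: in=11111 → 11111 (was 00000); enqueue [2]
  #5 pop 4: in=11010 → 11000 (was 00000); enqueue [3]
  #6 pop 1: in=10101 → 11111 (no change)
  #7 pop 2: in=11111 → 10101 (no change)
  #8 pop 3: in=11111 → 11111 (no change)

Fixpoint:
  val[0] = 11010
  val[1] = 11111
  val[2] = 10101
  val[3] = 11111
  val[4] = 11000

11111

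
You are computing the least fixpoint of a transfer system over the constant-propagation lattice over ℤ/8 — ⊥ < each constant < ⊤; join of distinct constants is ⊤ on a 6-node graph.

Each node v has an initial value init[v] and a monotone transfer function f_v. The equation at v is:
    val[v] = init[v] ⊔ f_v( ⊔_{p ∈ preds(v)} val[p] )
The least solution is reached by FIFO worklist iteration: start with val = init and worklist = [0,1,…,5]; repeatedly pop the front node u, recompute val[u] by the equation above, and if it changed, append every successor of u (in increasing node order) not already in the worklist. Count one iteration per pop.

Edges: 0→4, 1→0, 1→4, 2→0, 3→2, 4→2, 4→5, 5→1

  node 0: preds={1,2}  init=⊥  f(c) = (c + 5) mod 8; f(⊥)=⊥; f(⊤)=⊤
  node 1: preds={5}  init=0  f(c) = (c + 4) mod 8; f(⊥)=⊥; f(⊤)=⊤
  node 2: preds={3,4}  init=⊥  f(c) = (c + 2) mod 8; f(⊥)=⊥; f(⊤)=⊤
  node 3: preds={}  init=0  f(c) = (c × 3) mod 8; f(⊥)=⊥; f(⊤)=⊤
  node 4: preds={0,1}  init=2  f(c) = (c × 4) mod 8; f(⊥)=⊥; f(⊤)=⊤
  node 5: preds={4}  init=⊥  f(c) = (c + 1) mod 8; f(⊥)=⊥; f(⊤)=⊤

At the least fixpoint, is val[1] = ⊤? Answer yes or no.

yes

Worklist (11 pops):
  #1 pop 0: in=0 → 5 (was ⊥); enqueue []
  #2 pop 1: in=⊥ → 0 (no change)
  #3 pop 2: in=⊤ → ⊤ (was ⊥); enqueue [0]
  #4 pop 3: in=⊥ → 0 (no change)
  #5 pop 4: in=⊤ → ⊤ (was 2); enqueue [2]
  #6 pop 5: in=⊤ → ⊤ (was ⊥); enqueue [1]
  #7 pop 0: in=⊤ → ⊤ (was 5); enqueue [4]
  #8 pop 2: in=⊤ → ⊤ (no change)
  #9 pop 1: in=⊤ → ⊤ (was 0); enqueue [0]
  #10 pop 4: in=⊤ → ⊤ (no change)
  #11 pop 0: in=⊤ → ⊤ (no change)

Fixpoint:
  val[0] = ⊤
  val[1] = ⊤
  val[2] = ⊤
  val[3] = 0
  val[4] = ⊤
  val[5] = ⊤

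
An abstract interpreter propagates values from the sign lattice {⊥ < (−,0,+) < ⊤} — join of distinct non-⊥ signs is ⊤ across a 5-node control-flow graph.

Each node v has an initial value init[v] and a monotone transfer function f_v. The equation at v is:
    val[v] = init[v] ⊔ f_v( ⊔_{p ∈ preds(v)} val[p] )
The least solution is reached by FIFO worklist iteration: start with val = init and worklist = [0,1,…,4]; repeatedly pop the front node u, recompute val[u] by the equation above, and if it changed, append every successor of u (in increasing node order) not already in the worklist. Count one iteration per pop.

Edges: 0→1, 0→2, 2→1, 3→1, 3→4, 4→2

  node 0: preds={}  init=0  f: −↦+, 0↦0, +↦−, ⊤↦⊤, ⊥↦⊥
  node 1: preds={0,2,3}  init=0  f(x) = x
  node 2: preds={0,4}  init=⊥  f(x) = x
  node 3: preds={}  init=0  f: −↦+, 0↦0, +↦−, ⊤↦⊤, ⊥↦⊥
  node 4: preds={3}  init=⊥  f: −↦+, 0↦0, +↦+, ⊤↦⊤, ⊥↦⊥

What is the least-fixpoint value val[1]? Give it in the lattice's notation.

0

Iteration log — 7 steps:
  step 1. node 0  ⊔preds=⊥  new=0  stable
  step 2. node 1  ⊔preds=0  new=0  stable
  step 3. node 2  ⊔preds=0  new=0  old=⊥  +wl: 1
  step 4. node 3  ⊔preds=⊥  new=0  stable
  step 5. node 4  ⊔preds=0  new=0  old=⊥  +wl: 2
  step 6. node 1  ⊔preds=0  new=0  stable
  step 7. node 2  ⊔preds=0  new=0  stable

Least fixpoint reached:
  node 0: 0
  node 1: 0
  node 2: 0
  node 3: 0
  node 4: 0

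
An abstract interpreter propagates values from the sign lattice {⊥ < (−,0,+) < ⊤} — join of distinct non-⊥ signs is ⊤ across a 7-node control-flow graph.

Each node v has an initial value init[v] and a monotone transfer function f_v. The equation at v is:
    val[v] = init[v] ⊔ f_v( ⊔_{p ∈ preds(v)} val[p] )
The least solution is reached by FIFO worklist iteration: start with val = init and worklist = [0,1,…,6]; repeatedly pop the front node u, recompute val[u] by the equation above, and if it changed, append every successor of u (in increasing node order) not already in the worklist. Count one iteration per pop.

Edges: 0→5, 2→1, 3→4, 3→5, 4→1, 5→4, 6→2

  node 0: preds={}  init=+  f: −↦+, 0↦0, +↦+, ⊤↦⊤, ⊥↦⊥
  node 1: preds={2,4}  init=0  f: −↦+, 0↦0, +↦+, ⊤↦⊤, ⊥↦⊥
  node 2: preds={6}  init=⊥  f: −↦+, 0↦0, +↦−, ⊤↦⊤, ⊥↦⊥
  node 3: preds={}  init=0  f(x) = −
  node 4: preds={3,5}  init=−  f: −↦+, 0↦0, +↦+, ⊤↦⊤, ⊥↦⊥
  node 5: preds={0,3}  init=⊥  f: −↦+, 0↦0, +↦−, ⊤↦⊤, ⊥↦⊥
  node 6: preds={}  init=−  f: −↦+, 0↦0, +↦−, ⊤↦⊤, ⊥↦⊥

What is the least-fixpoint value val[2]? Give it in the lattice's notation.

Worklist (9 pops):
  #1 pop 0: in=⊥ → + (no change)
  #2 pop 1: in=− → ⊤ (was 0); enqueue []
  #3 pop 2: in=− → + (was ⊥); enqueue [1]
  #4 pop 3: in=⊥ → ⊤ (was 0); enqueue []
  #5 pop 4: in=⊤ → ⊤ (was −); enqueue []
  #6 pop 5: in=⊤ → ⊤ (was ⊥); enqueue [4]
  #7 pop 6: in=⊥ → − (no change)
  #8 pop 1: in=⊤ → ⊤ (no change)
  #9 pop 4: in=⊤ → ⊤ (no change)

Fixpoint:
  val[0] = +
  val[1] = ⊤
  val[2] = +
  val[3] = ⊤
  val[4] = ⊤
  val[5] = ⊤
  val[6] = −

+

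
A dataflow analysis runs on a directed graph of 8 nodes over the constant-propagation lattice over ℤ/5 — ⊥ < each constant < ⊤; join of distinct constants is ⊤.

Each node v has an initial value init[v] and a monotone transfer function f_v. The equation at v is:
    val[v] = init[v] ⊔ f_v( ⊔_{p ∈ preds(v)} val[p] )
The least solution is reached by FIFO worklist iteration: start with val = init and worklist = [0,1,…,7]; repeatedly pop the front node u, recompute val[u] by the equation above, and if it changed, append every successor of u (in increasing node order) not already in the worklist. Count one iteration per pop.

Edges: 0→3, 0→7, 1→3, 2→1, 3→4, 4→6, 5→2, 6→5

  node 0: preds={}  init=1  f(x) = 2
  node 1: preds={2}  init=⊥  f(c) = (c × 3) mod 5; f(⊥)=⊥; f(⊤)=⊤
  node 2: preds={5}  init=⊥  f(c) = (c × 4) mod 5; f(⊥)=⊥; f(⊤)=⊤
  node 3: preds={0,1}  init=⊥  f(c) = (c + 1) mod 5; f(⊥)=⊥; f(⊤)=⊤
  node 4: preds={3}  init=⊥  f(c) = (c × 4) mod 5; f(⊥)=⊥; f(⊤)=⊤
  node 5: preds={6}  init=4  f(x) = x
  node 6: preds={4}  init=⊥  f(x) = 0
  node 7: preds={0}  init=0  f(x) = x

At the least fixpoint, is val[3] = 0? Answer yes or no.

no

Trace (14 dequeues):
  [1] u=0 | in ⊥ | out ⊤ | prev 1 | push {}
  [2] u=1 | in ⊥ | out ⊥ | ==
  [3] u=2 | in 4 | out 1 | prev ⊥ | push {1}
  [4] u=3 | in ⊤ | out ⊤ | prev ⊥ | push {}
  [5] u=4 | in ⊤ | out ⊤ | prev ⊥ | push {}
  [6] u=5 | in ⊥ | out 4 | ==
  [7] u=6 | in ⊤ | out 0 | prev ⊥ | push {5}
  [8] u=7 | in ⊤ | out ⊤ | prev 0 | push {}
  [9] u=1 | in 1 | out 3 | prev ⊥ | push {3}
  [10] u=5 | in 0 | out ⊤ | prev 4 | push {2}
  [11] u=3 | in ⊤ | out ⊤ | ==
  [12] u=2 | in ⊤ | out ⊤ | prev 1 | push {1}
  [13] u=1 | in ⊤ | out ⊤ | prev 3 | push {3}
  [14] u=3 | in ⊤ | out ⊤ | ==

Converged values:
  [0] ⊤
  [1] ⊤
  [2] ⊤
  [3] ⊤
  [4] ⊤
  [5] ⊤
  [6] 0
  [7] ⊤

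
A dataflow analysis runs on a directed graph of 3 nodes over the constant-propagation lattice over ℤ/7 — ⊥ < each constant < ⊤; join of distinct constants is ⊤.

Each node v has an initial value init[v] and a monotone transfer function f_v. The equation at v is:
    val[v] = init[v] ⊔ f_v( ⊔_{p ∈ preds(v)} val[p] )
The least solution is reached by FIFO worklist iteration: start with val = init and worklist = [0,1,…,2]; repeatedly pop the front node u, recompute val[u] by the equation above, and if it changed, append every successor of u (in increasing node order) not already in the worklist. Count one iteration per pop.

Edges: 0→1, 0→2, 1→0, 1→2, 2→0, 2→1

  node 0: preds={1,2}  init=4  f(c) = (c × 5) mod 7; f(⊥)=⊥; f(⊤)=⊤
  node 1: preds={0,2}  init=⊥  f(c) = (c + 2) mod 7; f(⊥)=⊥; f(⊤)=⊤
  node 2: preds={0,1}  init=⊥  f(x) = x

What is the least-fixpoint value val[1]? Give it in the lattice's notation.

⊤

Trace (7 dequeues):
  [1] u=0 | in ⊥ | out 4 | ==
  [2] u=1 | in 4 | out 6 | prev ⊥ | push {0}
  [3] u=2 | in ⊤ | out ⊤ | prev ⊥ | push {1}
  [4] u=0 | in ⊤ | out ⊤ | prev 4 | push {2}
  [5] u=1 | in ⊤ | out ⊤ | prev 6 | push {0}
  [6] u=2 | in ⊤ | out ⊤ | ==
  [7] u=0 | in ⊤ | out ⊤ | ==

Converged values:
  [0] ⊤
  [1] ⊤
  [2] ⊤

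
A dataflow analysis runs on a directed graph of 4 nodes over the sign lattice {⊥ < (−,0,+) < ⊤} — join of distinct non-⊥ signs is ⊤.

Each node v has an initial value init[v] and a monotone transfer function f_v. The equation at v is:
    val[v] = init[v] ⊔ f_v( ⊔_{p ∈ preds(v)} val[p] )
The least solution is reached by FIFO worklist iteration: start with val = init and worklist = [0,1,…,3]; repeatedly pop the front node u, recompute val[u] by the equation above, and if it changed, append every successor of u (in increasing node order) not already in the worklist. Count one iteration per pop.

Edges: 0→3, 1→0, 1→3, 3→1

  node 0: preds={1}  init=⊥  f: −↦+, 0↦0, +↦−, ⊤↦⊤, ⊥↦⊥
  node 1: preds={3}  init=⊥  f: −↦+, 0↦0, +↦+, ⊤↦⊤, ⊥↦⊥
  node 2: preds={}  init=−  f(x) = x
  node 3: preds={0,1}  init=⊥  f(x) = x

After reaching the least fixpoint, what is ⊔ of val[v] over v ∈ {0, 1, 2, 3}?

−

Trace (4 dequeues):
  [1] u=0 | in ⊥ | out ⊥ | ==
  [2] u=1 | in ⊥ | out ⊥ | ==
  [3] u=2 | in ⊥ | out − | ==
  [4] u=3 | in ⊥ | out ⊥ | ==

Converged values:
  [0] ⊥
  [1] ⊥
  [2] −
  [3] ⊥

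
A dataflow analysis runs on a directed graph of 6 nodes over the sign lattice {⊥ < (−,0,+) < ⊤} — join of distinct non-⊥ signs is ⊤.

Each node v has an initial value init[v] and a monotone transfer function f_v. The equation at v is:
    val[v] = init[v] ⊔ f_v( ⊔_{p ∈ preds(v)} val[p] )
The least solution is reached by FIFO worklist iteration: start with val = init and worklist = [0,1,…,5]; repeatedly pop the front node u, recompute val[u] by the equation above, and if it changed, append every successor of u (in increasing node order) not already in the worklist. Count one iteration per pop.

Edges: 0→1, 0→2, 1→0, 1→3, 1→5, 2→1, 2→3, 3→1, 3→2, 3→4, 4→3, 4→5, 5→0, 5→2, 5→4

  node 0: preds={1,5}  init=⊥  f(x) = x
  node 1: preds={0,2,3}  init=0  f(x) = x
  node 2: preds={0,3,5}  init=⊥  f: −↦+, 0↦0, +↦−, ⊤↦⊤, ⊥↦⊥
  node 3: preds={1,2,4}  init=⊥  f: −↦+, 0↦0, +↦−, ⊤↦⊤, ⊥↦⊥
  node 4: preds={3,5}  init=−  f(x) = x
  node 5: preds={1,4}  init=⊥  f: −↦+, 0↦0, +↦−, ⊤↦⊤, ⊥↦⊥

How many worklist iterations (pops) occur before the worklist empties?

Iteration log — 14 steps:
  step 1. node 0  ⊔preds=0  new=0  old=⊥  +wl: 
  step 2. node 1  ⊔preds=0  new=0  stable
  step 3. node 2  ⊔preds=0  new=0  old=⊥  +wl: 1
  step 4. node 3  ⊔preds=⊤  new=⊤  old=⊥  +wl: 2
  step 5. node 4  ⊔preds=⊤  new=⊤  old=−  +wl: 3
  step 6. node 5  ⊔preds=⊤  new=⊤  old=⊥  +wl: 0,4
  step 7. node 1  ⊔preds=⊤  new=⊤  old=0  +wl: 5
  step 8. node 2  ⊔preds=⊤  new=⊤  old=0  +wl: 1
  step 9. node 3  ⊔preds=⊤  new=⊤  stable
  step 10. node 0  ⊔preds=⊤  new=⊤  old=0  +wl: 2
  step 11. node 4  ⊔preds=⊤  new=⊤  stable
  step 12. node 5  ⊔preds=⊤  new=⊤  stable
  step 13. node 1  ⊔preds=⊤  new=⊤  stable
  step 14. node 2  ⊔preds=⊤  new=⊤  stable

Least fixpoint reached:
  node 0: ⊤
  node 1: ⊤
  node 2: ⊤
  node 3: ⊤
  node 4: ⊤
  node 5: ⊤

14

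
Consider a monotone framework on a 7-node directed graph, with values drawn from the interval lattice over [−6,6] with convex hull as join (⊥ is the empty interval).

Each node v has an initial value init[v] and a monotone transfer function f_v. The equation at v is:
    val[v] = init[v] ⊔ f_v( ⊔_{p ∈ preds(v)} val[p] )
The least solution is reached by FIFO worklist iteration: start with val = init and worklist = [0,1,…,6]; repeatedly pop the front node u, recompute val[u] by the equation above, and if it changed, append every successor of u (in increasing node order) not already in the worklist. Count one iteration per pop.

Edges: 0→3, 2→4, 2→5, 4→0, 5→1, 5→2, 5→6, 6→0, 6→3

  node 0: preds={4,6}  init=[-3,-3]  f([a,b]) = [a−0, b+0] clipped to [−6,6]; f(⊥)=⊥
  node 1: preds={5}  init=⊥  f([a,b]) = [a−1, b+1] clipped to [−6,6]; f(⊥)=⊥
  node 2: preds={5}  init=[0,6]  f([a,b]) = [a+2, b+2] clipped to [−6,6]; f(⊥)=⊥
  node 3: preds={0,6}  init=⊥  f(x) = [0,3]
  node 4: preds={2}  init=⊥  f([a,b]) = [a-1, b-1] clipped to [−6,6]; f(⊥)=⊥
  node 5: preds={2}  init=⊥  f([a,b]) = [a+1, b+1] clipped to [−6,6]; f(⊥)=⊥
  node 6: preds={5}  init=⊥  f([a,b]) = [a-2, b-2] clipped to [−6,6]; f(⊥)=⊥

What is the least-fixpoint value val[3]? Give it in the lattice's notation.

Trace (11 dequeues):
  [1] u=0 | in ⊥ | out [-3,-3] | ==
  [2] u=1 | in ⊥ | out ⊥ | ==
  [3] u=2 | in ⊥ | out [0,6] | ==
  [4] u=3 | in [-3,-3] | out [0,3] | prev ⊥ | push {}
  [5] u=4 | in [0,6] | out [-1,5] | prev ⊥ | push {0}
  [6] u=5 | in [0,6] | out [1,6] | prev ⊥ | push {1,2}
  [7] u=6 | in [1,6] | out [-1,4] | prev ⊥ | push {3}
  [8] u=0 | in [-1,5] | out [-3,5] | prev [-3,-3] | push {}
  [9] u=1 | in [1,6] | out [0,6] | prev ⊥ | push {}
  [10] u=2 | in [1,6] | out [0,6] | ==
  [11] u=3 | in [-3,5] | out [0,3] | ==

Converged values:
  [0] [-3,5]
  [1] [0,6]
  [2] [0,6]
  [3] [0,3]
  [4] [-1,5]
  [5] [1,6]
  [6] [-1,4]

[0,3]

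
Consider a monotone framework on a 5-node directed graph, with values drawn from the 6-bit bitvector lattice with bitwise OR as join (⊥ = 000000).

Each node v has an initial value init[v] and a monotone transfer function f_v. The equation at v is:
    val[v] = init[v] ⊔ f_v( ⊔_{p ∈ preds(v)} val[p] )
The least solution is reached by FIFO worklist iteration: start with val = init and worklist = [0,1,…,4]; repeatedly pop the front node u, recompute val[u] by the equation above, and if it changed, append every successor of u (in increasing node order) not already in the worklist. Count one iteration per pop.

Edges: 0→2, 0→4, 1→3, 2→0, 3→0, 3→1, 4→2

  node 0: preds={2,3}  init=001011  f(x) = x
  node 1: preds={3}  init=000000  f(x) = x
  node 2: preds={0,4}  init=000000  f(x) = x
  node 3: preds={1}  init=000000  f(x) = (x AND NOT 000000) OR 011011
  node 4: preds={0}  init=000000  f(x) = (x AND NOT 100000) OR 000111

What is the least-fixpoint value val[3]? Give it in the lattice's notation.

Worklist (13 pops):
  #1 pop 0: in=000000 → 001011 (no change)
  #2 pop 1: in=000000 → 000000 (no change)
  #3 pop 2: in=001011 → 001011 (was 000000); enqueue [0]
  #4 pop 3: in=000000 → 011011 (was 000000); enqueue [1]
  #5 pop 4: in=001011 → 001111 (was 000000); enqueue [2]
  #6 pop 0: in=011011 → 011011 (was 001011); enqueue [4]
  #7 pop 1: in=011011 → 011011 (was 000000); enqueue [3]
  #8 pop 2: in=011111 → 011111 (was 001011); enqueue [0]
  #9 pop 4: in=011011 → 011111 (was 001111); enqueue [2]
  #10 pop 3: in=011011 → 011011 (no change)
  #11 pop 0: in=011111 → 011111 (was 011011); enqueue [4]
  #12 pop 2: in=011111 → 011111 (no change)
  #13 pop 4: in=011111 → 011111 (no change)

Fixpoint:
  val[0] = 011111
  val[1] = 011011
  val[2] = 011111
  val[3] = 011011
  val[4] = 011111

011011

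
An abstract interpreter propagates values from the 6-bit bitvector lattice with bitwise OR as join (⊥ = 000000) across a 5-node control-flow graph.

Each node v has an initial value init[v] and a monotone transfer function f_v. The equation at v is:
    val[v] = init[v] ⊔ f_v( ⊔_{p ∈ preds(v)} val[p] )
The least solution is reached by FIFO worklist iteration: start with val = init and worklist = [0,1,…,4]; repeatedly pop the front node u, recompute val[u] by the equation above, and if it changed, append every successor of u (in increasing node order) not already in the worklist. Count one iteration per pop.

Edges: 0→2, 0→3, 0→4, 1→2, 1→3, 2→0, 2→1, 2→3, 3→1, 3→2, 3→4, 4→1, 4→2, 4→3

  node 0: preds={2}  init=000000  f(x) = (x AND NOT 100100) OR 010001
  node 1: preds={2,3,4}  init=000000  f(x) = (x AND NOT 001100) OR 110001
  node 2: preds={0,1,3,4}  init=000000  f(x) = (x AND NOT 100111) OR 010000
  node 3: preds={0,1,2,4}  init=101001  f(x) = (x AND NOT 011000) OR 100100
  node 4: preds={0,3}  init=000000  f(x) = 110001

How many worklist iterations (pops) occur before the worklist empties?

10

Iteration log — 10 steps:
  step 1. node 0  ⊔preds=000000  new=010001  old=000000  +wl: 
  step 2. node 1  ⊔preds=101001  new=110001  old=000000  +wl: 
  step 3. node 2  ⊔preds=111001  new=011000  old=000000  +wl: 0,1
  step 4. node 3  ⊔preds=111001  new=101101  old=101001  +wl: 2
  step 5. node 4  ⊔preds=111101  new=110001  old=000000  +wl: 3
  step 6. node 0  ⊔preds=011000  new=011001  old=010001  +wl: 4
  step 7. node 1  ⊔preds=111101  new=110001  stable
  step 8. node 2  ⊔preds=111101  new=011000  stable
  step 9. node 3  ⊔preds=111001  new=101101  stable
  step 10. node 4  ⊔preds=111101  new=110001  stable

Least fixpoint reached:
  node 0: 011001
  node 1: 110001
  node 2: 011000
  node 3: 101101
  node 4: 110001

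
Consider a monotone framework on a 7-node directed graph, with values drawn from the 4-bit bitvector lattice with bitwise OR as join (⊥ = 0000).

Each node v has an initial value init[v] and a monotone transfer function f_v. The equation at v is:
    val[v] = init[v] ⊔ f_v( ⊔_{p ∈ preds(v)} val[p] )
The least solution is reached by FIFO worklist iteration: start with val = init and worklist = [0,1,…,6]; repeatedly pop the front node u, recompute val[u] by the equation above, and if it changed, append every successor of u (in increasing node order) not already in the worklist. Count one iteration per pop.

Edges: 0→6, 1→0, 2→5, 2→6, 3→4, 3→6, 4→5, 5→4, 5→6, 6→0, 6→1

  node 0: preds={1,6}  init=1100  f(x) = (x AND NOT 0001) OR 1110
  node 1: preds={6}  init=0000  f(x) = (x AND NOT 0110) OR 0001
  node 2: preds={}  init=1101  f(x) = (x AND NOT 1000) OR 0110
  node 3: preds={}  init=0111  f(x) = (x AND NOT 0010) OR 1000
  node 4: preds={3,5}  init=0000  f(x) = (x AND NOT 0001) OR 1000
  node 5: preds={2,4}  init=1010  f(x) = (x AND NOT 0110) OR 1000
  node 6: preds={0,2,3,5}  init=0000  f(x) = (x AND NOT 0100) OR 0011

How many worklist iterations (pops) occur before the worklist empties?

Iteration log — 11 steps:
  step 1. node 0  ⊔preds=0000  new=1110  old=1100  +wl: 
  step 2. node 1  ⊔preds=0000  new=0001  old=0000  +wl: 0
  step 3. node 2  ⊔preds=0000  new=1111  old=1101  +wl: 
  step 4. node 3  ⊔preds=0000  new=1111  old=0111  +wl: 
  step 5. node 4  ⊔preds=1111  new=1110  old=0000  +wl: 
  step 6. node 5  ⊔preds=1111  new=1011  old=1010  +wl: 4
  step 7. node 6  ⊔preds=1111  new=1011  old=0000  +wl: 1
  step 8. node 0  ⊔preds=1011  new=1110  stable
  step 9. node 4  ⊔preds=1111  new=1110  stable
  step 10. node 1  ⊔preds=1011  new=1001  old=0001  +wl: 0
  step 11. node 0  ⊔preds=1011  new=1110  stable

Least fixpoint reached:
  node 0: 1110
  node 1: 1001
  node 2: 1111
  node 3: 1111
  node 4: 1110
  node 5: 1011
  node 6: 1011

11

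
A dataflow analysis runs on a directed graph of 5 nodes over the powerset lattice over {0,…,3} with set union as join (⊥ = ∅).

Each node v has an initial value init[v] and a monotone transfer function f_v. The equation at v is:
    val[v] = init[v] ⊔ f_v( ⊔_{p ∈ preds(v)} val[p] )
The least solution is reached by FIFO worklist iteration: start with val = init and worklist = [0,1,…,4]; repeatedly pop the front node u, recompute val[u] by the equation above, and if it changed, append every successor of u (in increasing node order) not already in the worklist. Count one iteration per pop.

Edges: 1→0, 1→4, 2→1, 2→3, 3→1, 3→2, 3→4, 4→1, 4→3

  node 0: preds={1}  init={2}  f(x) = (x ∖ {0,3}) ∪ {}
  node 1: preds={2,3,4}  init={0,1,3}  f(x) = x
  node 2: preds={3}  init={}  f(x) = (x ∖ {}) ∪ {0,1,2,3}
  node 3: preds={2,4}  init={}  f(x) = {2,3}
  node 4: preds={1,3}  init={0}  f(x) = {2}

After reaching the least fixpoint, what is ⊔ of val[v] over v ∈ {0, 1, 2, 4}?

Trace (10 dequeues):
  [1] u=0 | in {0,1,3} | out {1,2} | prev {2} | push {}
  [2] u=1 | in {0} | out {0,1,3} | ==
  [3] u=2 | in {} | out {0,1,2,3} | prev {} | push {1}
  [4] u=3 | in {0,1,2,3} | out {2,3} | prev {} | push {2}
  [5] u=4 | in {0,1,2,3} | out {0,2} | prev {0} | push {3}
  [6] u=1 | in {0,1,2,3} | out {0,1,2,3} | prev {0,1,3} | push {0,4}
  [7] u=2 | in {2,3} | out {0,1,2,3} | ==
  [8] u=3 | in {0,1,2,3} | out {2,3} | ==
  [9] u=0 | in {0,1,2,3} | out {1,2} | ==
  [10] u=4 | in {0,1,2,3} | out {0,2} | ==

Converged values:
  [0] {1,2}
  [1] {0,1,2,3}
  [2] {0,1,2,3}
  [3] {2,3}
  [4] {0,2}

{0,1,2,3}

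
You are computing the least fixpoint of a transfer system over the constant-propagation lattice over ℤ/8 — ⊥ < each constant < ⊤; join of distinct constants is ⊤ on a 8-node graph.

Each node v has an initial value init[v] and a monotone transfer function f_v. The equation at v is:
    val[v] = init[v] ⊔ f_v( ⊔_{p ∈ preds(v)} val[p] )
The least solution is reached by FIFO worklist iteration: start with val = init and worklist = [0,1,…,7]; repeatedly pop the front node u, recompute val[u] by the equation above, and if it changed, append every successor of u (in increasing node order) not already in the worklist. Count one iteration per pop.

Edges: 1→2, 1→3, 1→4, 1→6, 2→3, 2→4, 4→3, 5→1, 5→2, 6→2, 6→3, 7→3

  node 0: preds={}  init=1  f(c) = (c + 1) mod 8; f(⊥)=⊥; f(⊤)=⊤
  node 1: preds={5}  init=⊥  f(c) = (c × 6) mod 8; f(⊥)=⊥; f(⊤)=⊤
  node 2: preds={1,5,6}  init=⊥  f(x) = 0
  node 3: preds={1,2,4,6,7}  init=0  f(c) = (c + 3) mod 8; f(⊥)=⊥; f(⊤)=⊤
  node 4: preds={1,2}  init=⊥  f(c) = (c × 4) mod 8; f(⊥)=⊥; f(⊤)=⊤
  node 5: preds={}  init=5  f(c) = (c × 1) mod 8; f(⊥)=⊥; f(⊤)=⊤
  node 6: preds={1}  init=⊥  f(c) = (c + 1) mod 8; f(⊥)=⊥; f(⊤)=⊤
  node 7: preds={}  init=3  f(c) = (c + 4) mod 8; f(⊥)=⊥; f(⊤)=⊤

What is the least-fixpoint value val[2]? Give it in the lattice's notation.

Iteration log — 10 steps:
  step 1. node 0  ⊔preds=⊥  new=1  stable
  step 2. node 1  ⊔preds=5  new=6  old=⊥  +wl: 
  step 3. node 2  ⊔preds=⊤  new=0  old=⊥  +wl: 
  step 4. node 3  ⊔preds=⊤  new=⊤  old=0  +wl: 
  step 5. node 4  ⊔preds=⊤  new=⊤  old=⊥  +wl: 3
  step 6. node 5  ⊔preds=⊥  new=5  stable
  step 7. node 6  ⊔preds=6  new=7  old=⊥  +wl: 2
  step 8. node 7  ⊔preds=⊥  new=3  stable
  step 9. node 3  ⊔preds=⊤  new=⊤  stable
  step 10. node 2  ⊔preds=⊤  new=0  stable

Least fixpoint reached:
  node 0: 1
  node 1: 6
  node 2: 0
  node 3: ⊤
  node 4: ⊤
  node 5: 5
  node 6: 7
  node 7: 3

0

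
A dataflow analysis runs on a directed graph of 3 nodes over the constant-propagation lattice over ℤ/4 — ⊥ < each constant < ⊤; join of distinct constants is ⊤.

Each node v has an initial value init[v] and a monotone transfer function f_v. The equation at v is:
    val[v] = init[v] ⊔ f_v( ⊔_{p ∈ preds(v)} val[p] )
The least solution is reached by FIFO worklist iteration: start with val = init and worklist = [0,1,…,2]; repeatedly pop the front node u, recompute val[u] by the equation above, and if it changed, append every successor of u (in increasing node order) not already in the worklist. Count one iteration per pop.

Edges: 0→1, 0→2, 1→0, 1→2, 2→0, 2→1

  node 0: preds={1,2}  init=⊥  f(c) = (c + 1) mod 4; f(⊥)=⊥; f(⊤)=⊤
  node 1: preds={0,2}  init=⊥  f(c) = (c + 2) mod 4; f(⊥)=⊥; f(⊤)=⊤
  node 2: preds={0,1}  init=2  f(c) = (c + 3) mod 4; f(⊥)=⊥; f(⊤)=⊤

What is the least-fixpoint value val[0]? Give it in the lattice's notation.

⊤

Trace (6 dequeues):
  [1] u=0 | in 2 | out 3 | prev ⊥ | push {}
  [2] u=1 | in ⊤ | out ⊤ | prev ⊥ | push {0}
  [3] u=2 | in ⊤ | out ⊤ | prev 2 | push {1}
  [4] u=0 | in ⊤ | out ⊤ | prev 3 | push {2}
  [5] u=1 | in ⊤ | out ⊤ | ==
  [6] u=2 | in ⊤ | out ⊤ | ==

Converged values:
  [0] ⊤
  [1] ⊤
  [2] ⊤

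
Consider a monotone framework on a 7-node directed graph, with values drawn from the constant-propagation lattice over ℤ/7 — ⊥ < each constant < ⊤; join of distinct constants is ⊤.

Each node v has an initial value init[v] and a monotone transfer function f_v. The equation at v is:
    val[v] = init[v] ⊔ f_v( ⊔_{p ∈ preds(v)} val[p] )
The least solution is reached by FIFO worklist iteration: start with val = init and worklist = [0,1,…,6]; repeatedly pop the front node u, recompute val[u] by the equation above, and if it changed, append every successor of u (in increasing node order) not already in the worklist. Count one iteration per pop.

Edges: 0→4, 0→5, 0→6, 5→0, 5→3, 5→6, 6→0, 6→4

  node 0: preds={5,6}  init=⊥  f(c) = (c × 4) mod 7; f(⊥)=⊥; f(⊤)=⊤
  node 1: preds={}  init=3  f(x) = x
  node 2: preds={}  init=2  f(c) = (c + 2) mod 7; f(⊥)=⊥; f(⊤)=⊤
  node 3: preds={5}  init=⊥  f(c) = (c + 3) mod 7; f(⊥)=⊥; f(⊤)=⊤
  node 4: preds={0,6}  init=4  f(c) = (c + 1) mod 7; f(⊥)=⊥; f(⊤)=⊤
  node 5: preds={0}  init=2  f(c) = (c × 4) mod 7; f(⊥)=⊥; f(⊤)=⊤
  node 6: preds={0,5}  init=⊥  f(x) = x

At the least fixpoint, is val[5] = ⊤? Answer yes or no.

Worklist (12 pops):
  #1 pop 0: in=2 → 1 (was ⊥); enqueue []
  #2 pop 1: in=⊥ → 3 (no change)
  #3 pop 2: in=⊥ → 2 (no change)
  #4 pop 3: in=2 → 5 (was ⊥); enqueue []
  #5 pop 4: in=1 → ⊤ (was 4); enqueue []
  #6 pop 5: in=1 → ⊤ (was 2); enqueue [0,3]
  #7 pop 6: in=⊤ → ⊤ (was ⊥); enqueue [4]
  #8 pop 0: in=⊤ → ⊤ (was 1); enqueue [5,6]
  #9 pop 3: in=⊤ → ⊤ (was 5); enqueue []
  #10 pop 4: in=⊤ → ⊤ (no change)
  #11 pop 5: in=⊤ → ⊤ (no change)
  #12 pop 6: in=⊤ → ⊤ (no change)

Fixpoint:
  val[0] = ⊤
  val[1] = 3
  val[2] = 2
  val[3] = ⊤
  val[4] = ⊤
  val[5] = ⊤
  val[6] = ⊤

yes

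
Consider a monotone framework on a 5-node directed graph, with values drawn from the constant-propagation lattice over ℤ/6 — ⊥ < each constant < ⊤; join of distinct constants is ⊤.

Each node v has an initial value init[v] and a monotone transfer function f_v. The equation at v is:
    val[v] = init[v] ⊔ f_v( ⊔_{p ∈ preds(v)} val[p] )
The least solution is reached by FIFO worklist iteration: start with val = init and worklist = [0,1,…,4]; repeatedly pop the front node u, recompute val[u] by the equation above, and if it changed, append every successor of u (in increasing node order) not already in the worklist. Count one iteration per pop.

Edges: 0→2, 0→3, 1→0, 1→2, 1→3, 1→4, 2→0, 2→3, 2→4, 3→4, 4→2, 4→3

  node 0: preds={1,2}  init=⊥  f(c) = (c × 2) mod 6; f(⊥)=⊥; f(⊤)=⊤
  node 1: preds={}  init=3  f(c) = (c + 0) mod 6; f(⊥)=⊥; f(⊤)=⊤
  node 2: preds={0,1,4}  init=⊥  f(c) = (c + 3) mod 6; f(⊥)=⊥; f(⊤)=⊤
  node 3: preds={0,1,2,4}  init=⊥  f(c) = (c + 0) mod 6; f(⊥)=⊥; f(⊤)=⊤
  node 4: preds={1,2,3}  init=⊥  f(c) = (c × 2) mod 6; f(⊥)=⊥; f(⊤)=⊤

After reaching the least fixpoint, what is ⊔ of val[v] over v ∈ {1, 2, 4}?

Worklist (8 pops):
  #1 pop 0: in=3 → 0 (was ⊥); enqueue []
  #2 pop 1: in=⊥ → 3 (no change)
  #3 pop 2: in=⊤ → ⊤ (was ⊥); enqueue [0]
  #4 pop 3: in=⊤ → ⊤ (was ⊥); enqueue []
  #5 pop 4: in=⊤ → ⊤ (was ⊥); enqueue [2,3]
  #6 pop 0: in=⊤ → ⊤ (was 0); enqueue []
  #7 pop 2: in=⊤ → ⊤ (no change)
  #8 pop 3: in=⊤ → ⊤ (no change)

Fixpoint:
  val[0] = ⊤
  val[1] = 3
  val[2] = ⊤
  val[3] = ⊤
  val[4] = ⊤

⊤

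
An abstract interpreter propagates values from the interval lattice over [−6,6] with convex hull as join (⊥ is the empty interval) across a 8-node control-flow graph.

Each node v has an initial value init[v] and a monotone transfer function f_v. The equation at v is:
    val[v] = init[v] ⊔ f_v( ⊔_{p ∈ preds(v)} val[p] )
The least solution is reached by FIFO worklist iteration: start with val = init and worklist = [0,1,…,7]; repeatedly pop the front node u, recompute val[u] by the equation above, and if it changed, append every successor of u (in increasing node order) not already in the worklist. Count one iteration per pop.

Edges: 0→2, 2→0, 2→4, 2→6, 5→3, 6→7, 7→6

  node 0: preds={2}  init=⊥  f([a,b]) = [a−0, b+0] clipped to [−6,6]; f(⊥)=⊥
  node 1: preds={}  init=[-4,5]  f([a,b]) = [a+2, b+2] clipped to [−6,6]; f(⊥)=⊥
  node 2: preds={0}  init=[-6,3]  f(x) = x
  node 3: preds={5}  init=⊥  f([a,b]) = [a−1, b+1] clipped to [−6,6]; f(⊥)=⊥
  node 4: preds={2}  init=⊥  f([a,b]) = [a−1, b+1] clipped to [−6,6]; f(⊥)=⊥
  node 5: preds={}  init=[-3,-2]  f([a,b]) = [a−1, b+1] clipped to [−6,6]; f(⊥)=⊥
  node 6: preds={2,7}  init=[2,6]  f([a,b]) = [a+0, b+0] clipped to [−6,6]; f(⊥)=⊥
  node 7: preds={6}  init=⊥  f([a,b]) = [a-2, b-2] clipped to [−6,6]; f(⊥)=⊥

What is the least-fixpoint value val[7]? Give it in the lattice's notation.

Trace (9 dequeues):
  [1] u=0 | in [-6,3] | out [-6,3] | prev ⊥ | push {}
  [2] u=1 | in ⊥ | out [-4,5] | ==
  [3] u=2 | in [-6,3] | out [-6,3] | ==
  [4] u=3 | in [-3,-2] | out [-4,-1] | prev ⊥ | push {}
  [5] u=4 | in [-6,3] | out [-6,4] | prev ⊥ | push {}
  [6] u=5 | in ⊥ | out [-3,-2] | ==
  [7] u=6 | in [-6,3] | out [-6,6] | prev [2,6] | push {}
  [8] u=7 | in [-6,6] | out [-6,4] | prev ⊥ | push {6}
  [9] u=6 | in [-6,4] | out [-6,6] | ==

Converged values:
  [0] [-6,3]
  [1] [-4,5]
  [2] [-6,3]
  [3] [-4,-1]
  [4] [-6,4]
  [5] [-3,-2]
  [6] [-6,6]
  [7] [-6,4]

[-6,4]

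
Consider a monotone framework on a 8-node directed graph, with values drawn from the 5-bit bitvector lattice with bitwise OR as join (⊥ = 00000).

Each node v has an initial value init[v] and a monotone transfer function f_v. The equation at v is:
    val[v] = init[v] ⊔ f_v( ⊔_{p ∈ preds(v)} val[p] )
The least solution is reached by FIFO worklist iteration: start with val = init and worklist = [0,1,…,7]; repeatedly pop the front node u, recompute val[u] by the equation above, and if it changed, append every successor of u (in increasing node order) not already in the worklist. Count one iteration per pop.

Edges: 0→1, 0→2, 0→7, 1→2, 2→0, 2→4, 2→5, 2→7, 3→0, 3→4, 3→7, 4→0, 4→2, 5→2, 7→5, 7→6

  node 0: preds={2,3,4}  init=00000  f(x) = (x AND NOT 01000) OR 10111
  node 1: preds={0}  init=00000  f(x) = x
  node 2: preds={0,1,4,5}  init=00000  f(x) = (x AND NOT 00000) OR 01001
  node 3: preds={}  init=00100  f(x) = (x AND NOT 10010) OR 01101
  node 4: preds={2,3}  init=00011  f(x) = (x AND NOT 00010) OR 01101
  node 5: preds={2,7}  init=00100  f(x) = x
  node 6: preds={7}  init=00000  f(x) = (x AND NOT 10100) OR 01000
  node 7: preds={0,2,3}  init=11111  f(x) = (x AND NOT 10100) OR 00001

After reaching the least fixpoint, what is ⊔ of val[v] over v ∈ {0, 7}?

Iteration log — 10 steps:
  step 1. node 0  ⊔preds=00111  new=10111  old=00000  +wl: 
  step 2. node 1  ⊔preds=10111  new=10111  old=00000  +wl: 
  step 3. node 2  ⊔preds=10111  new=11111  old=00000  +wl: 0
  step 4. node 3  ⊔preds=00000  new=01101  old=00100  +wl: 
  step 5. node 4  ⊔preds=11111  new=11111  old=00011  +wl: 2
  step 6. node 5  ⊔preds=11111  new=11111  old=00100  +wl: 
  step 7. node 6  ⊔preds=11111  new=01011  old=00000  +wl: 
  step 8. node 7  ⊔preds=11111  new=11111  stable
  step 9. node 0  ⊔preds=11111  new=10111  stable
  step 10. node 2  ⊔preds=11111  new=11111  stable

Least fixpoint reached:
  node 0: 10111
  node 1: 10111
  node 2: 11111
  node 3: 01101
  node 4: 11111
  node 5: 11111
  node 6: 01011
  node 7: 11111

11111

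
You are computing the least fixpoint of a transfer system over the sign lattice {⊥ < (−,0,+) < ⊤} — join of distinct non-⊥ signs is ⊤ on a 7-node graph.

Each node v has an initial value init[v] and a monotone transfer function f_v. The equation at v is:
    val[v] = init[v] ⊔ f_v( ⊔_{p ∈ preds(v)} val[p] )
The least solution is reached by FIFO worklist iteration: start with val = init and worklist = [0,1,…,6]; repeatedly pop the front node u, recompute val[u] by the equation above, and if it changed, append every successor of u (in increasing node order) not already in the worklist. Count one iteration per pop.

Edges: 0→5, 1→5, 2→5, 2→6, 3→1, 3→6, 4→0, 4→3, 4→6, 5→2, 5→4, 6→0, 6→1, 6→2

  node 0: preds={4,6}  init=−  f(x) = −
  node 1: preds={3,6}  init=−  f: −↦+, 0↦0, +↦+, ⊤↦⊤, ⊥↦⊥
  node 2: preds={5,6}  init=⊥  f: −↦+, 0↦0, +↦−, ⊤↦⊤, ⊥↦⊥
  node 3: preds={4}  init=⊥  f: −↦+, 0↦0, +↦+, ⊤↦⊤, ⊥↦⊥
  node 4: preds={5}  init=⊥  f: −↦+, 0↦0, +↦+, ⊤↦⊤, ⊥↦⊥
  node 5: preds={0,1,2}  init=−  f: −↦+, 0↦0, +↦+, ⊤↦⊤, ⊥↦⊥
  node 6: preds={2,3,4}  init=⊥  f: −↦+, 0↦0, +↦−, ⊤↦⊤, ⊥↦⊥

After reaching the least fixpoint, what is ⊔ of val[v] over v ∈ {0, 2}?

⊤

Iteration log — 19 steps:
  step 1. node 0  ⊔preds=⊥  new=−  stable
  step 2. node 1  ⊔preds=⊥  new=−  stable
  step 3. node 2  ⊔preds=−  new=+  old=⊥  +wl: 
  step 4. node 3  ⊔preds=⊥  new=⊥  stable
  step 5. node 4  ⊔preds=−  new=+  old=⊥  +wl: 0,3
  step 6. node 5  ⊔preds=⊤  new=⊤  old=−  +wl: 2,4
  step 7. node 6  ⊔preds=+  new=−  old=⊥  +wl: 1
  step 8. node 0  ⊔preds=⊤  new=−  stable
  step 9. node 3  ⊔preds=+  new=+  old=⊥  +wl: 6
  step 10. node 2  ⊔preds=⊤  new=⊤  old=+  +wl: 5
  step 11. node 4  ⊔preds=⊤  new=⊤  old=+  +wl: 0,3
  step 12. node 1  ⊔preds=⊤  new=⊤  old=−  +wl: 
  step 13. node 6  ⊔preds=⊤  new=⊤  old=−  +wl: 1,2
  step 14. node 5  ⊔preds=⊤  new=⊤  stable
  step 15. node 0  ⊔preds=⊤  new=−  stable
  step 16. node 3  ⊔preds=⊤  new=⊤  old=+  +wl: 6
  step 17. node 1  ⊔preds=⊤  new=⊤  stable
  step 18. node 2  ⊔preds=⊤  new=⊤  stable
  step 19. node 6  ⊔preds=⊤  new=⊤  stable

Least fixpoint reached:
  node 0: −
  node 1: ⊤
  node 2: ⊤
  node 3: ⊤
  node 4: ⊤
  node 5: ⊤
  node 6: ⊤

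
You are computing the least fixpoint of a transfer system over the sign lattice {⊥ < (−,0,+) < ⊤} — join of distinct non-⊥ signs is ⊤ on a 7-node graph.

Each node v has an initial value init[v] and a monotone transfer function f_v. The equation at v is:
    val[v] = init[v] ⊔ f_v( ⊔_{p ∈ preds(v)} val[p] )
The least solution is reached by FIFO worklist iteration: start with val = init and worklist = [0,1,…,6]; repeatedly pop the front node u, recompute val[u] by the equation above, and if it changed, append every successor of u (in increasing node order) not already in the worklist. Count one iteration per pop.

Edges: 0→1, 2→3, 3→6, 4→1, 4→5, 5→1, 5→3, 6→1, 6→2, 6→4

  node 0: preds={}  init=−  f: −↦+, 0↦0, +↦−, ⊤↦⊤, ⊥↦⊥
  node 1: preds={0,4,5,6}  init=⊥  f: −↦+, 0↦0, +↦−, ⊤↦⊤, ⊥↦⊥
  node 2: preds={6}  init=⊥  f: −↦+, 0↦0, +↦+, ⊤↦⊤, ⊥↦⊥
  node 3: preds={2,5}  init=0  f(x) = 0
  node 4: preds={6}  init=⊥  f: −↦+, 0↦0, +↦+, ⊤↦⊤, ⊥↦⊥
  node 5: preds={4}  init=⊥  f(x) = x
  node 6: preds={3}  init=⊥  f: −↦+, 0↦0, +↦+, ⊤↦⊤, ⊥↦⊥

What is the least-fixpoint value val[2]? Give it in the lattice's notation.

0

Iteration log — 15 steps:
  step 1. node 0  ⊔preds=⊥  new=−  stable
  step 2. node 1  ⊔preds=−  new=+  old=⊥  +wl: 
  step 3. node 2  ⊔preds=⊥  new=⊥  stable
  step 4. node 3  ⊔preds=⊥  new=0  stable
  step 5. node 4  ⊔preds=⊥  new=⊥  stable
  step 6. node 5  ⊔preds=⊥  new=⊥  stable
  step 7. node 6  ⊔preds=0  new=0  old=⊥  +wl: 1,2,4
  step 8. node 1  ⊔preds=⊤  new=⊤  old=+  +wl: 
  step 9. node 2  ⊔preds=0  new=0  old=⊥  +wl: 3
  step 10. node 4  ⊔preds=0  new=0  old=⊥  +wl: 1,5
  step 11. node 3  ⊔preds=0  new=0  stable
  step 12. node 1  ⊔preds=⊤  new=⊤  stable
  step 13. node 5  ⊔preds=0  new=0  old=⊥  +wl: 1,3
  step 14. node 1  ⊔preds=⊤  new=⊤  stable
  step 15. node 3  ⊔preds=0  new=0  stable

Least fixpoint reached:
  node 0: −
  node 1: ⊤
  node 2: 0
  node 3: 0
  node 4: 0
  node 5: 0
  node 6: 0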